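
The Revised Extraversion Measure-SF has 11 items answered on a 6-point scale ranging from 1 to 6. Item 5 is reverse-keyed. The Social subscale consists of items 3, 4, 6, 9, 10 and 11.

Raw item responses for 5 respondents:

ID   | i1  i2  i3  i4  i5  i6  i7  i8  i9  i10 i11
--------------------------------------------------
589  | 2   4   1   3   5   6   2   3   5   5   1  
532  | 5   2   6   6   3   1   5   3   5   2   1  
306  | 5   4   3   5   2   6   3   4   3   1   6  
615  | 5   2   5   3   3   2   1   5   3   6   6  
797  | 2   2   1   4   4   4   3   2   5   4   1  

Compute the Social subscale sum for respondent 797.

19

Respondent 797 raw: 2, 2, 1, 4, 4, 4, 3, 2, 5, 4, 1.
Social items: 3, 4, 6, 9, 10, 11.
Reverse-coded (reverse-coded value = 7 − response):
  item 3: 1
  item 4: 4
  item 6: 4
  item 9: 5
  item 10: 4
  item 11: 1
Sum = 1 + 4 + 4 + 5 + 4 + 1 = 19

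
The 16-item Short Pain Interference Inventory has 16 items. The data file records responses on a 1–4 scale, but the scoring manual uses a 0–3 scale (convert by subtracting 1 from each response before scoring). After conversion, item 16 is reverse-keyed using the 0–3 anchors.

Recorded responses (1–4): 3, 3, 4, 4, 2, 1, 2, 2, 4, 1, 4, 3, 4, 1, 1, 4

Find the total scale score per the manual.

24

Convert to 0–3: 2, 2, 3, 3, 1, 0, 1, 1, 3, 0, 3, 2, 3, 0, 0, 3
Reverse-coded (reversed = (0+3) − raw = 3 − raw):
  item 16: 3 − 3 = 0
Scored: 2, 2, 3, 3, 1, 0, 1, 1, 3, 0, 3, 2, 3, 0, 0, 0
Total = 24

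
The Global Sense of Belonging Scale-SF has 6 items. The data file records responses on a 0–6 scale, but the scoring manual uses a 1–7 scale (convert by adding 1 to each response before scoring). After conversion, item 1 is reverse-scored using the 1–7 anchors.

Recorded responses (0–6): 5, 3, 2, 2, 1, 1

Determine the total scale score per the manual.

Convert to 1–7: 6, 4, 3, 3, 2, 2
Reverse-coded (reverse-coded value = 8 − response):
  item 1: 8 − 6 = 2
Scored: 2, 4, 3, 3, 2, 2
Total = 16

16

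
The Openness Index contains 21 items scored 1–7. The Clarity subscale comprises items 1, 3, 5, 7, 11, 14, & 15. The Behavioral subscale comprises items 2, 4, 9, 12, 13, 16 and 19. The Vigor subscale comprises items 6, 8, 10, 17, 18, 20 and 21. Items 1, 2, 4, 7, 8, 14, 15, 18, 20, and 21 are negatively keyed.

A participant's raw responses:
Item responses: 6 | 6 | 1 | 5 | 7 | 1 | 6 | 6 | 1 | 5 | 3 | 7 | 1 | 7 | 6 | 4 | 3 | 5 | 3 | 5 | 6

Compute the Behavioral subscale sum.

Behavioral items: 2, 4, 9, 12, 13, 16, 19.
Of these, items 2 and 4 are negatively keyed; reverse-coded value = 8 − response.
  item 2: 8 − 6 = 2
  item 4: 8 − 5 = 3
  item 9: 1
  item 12: 7
  item 13: 1
  item 16: 4
  item 19: 3
Sum = 2 + 3 + 1 + 7 + 1 + 4 + 3 = 21

21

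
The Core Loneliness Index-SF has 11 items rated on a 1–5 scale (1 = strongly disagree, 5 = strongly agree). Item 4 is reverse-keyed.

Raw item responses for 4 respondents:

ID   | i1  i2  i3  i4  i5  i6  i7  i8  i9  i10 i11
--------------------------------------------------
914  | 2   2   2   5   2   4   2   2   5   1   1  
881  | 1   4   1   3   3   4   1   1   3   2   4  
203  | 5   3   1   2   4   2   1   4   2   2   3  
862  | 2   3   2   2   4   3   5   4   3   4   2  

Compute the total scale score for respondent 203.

Respondent 203 raw: 5, 3, 1, 2, 4, 2, 1, 4, 2, 2, 3.
Reverse-coded (on a 1–5 scale, reversed = 6 − raw):
  item 1: 5
  item 2: 3
  item 3: 1
  item 4: 6 − 2 = 4
  item 5: 4
  item 6: 2
  item 7: 1
  item 8: 4
  item 9: 2
  item 10: 2
  item 11: 3
Sum = 5 + 3 + 1 + 4 + 4 + 2 + 1 + 4 + 2 + 2 + 3 = 31

31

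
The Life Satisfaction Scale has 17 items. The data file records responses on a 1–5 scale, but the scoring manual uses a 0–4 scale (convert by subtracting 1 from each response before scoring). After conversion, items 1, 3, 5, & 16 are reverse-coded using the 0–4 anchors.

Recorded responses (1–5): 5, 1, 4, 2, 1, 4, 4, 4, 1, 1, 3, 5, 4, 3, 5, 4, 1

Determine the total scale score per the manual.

31

Convert to 0–4: 4, 0, 3, 1, 0, 3, 3, 3, 0, 0, 2, 4, 3, 2, 4, 3, 0
Reverse-coded (on a 0–4 scale, reversed = 4 − raw):
  item 1: 4 − 4 = 0
  item 3: 4 − 3 = 1
  item 5: 4 − 0 = 4
  item 16: 4 − 3 = 1
Scored: 0, 0, 1, 1, 4, 3, 3, 3, 0, 0, 2, 4, 3, 2, 4, 1, 0
Total = 31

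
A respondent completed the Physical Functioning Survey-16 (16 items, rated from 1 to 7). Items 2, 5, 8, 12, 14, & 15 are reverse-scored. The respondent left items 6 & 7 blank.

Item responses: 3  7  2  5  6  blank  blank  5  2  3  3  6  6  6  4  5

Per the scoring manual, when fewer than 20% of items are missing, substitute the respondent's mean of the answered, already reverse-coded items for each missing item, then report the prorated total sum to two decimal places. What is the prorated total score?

Reverse-coded (reverse-coded value = 8 − response):
  item 2: 8 − 7 = 1
  item 5: 8 − 6 = 2
  item 8: 8 − 5 = 3
  item 12: 8 − 6 = 2
  item 14: 8 − 6 = 2
  item 15: 8 − 4 = 4
Completed scored items (14 of 16): 3, 1, 2, 5, 2, 3, 2, 3, 3, 2, 6, 2, 4, 5; sum = 43.
Person mean = 43 / 14 ≈ 3.0714
Prorated total = (43 / 14) × 16 = 49.14 (to 2 dp)

49.14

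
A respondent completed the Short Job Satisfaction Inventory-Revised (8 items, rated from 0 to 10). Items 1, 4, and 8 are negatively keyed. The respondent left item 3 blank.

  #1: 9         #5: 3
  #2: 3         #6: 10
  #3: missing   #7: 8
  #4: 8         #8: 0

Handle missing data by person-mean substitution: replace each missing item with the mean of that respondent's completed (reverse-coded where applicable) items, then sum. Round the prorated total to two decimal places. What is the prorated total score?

42.29

Reverse-coded (on a 0–10 scale, reversed = 10 − raw):
  item 1: 10 − 9 = 1
  item 4: 10 − 8 = 2
  item 8: 10 − 0 = 10
Completed scored items (7 of 8): 1, 3, 2, 3, 10, 8, 10; sum = 37.
Person mean = 37 / 7 ≈ 5.2857
Prorated total = (37 / 7) × 8 = 42.29 (to 2 dp)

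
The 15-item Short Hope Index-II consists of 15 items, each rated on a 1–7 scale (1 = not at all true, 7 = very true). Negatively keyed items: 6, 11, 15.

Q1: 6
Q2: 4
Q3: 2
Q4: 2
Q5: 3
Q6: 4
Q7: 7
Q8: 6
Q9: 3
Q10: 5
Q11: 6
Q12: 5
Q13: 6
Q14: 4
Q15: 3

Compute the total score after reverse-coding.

Reversing items 6, 11, and 15 with 8 − raw:
Total = 6 + 4 + 2 + 2 + 3 + (8−4) + 7 + 6 + 3 + 5 + (8−6) + 5 + 6 + 4 + (8−3)
      = 6 + 4 + 2 + 2 + 3 + 4 + 7 + 6 + 3 + 5 + 2 + 5 + 6 + 4 + 5 = 64

64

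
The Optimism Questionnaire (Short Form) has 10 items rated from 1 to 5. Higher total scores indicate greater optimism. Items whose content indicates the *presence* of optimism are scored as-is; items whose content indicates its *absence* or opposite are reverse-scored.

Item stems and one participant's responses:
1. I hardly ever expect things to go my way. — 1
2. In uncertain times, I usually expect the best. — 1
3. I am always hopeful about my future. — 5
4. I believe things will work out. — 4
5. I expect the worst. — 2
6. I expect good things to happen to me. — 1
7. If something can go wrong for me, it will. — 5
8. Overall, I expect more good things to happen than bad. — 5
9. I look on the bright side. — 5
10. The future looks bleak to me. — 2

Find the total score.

35

Items 1, 5, 7, 10 describe the absence/opposite of optimism → reverse-score.
reverse-coded value = 6 − response.
  item 1: 6 − 1 = 5
  item 2: 1
  item 3: 5
  item 4: 4
  item 5: 6 − 2 = 4
  item 6: 1
  item 7: 6 − 5 = 1
  item 8: 5
  item 9: 5
  item 10: 6 − 2 = 4
Total = 5 + 1 + 5 + 4 + 4 + 1 + 1 + 5 + 5 + 4 = 35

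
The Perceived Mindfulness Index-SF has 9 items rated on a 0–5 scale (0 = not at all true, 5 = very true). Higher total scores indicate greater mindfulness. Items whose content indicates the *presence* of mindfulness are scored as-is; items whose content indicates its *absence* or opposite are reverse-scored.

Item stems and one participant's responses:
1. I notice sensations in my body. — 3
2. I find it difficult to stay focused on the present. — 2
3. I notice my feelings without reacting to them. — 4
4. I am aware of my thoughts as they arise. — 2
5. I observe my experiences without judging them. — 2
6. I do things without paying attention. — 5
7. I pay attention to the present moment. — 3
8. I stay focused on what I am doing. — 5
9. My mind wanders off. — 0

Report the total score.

Items 2, 6, 9 describe the absence/opposite of mindfulness → reverse-score.
reverse-coded value = 5 − response.
  item 1: 3
  item 2: 5 − 2 = 3
  item 3: 4
  item 4: 2
  item 5: 2
  item 6: 5 − 5 = 0
  item 7: 3
  item 8: 5
  item 9: 5 − 0 = 5
Total = 3 + 3 + 4 + 2 + 2 + 0 + 3 + 5 + 5 = 27

27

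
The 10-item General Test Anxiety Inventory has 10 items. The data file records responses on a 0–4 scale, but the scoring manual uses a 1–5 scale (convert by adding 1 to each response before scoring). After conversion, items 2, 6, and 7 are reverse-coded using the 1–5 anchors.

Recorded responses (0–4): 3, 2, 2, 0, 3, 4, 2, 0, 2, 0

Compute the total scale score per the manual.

Convert to 1–5: 4, 3, 3, 1, 4, 5, 3, 1, 3, 1
Reverse-coded (reversed = (1+5) − raw = 6 − raw):
  item 2: 6 − 3 = 3
  item 6: 6 − 5 = 1
  item 7: 6 − 3 = 3
Scored: 4, 3, 3, 1, 4, 1, 3, 1, 3, 1
Total = 24

24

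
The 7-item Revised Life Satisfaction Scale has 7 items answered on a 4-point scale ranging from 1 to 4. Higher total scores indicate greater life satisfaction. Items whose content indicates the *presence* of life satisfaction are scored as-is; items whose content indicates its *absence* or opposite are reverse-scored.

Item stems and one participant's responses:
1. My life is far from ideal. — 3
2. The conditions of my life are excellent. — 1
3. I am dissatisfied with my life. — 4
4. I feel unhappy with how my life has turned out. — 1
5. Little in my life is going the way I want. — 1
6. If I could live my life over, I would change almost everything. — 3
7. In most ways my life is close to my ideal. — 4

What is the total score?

Items 1, 3, 4, 5, 6 describe the absence/opposite of life satisfaction → reverse-score.
reversed = (1+4) − raw = 5 − raw.
  item 1: 5 − 3 = 2
  item 2: 1
  item 3: 5 − 4 = 1
  item 4: 5 − 1 = 4
  item 5: 5 − 1 = 4
  item 6: 5 − 3 = 2
  item 7: 4
Total = 2 + 1 + 1 + 4 + 4 + 2 + 4 = 18

18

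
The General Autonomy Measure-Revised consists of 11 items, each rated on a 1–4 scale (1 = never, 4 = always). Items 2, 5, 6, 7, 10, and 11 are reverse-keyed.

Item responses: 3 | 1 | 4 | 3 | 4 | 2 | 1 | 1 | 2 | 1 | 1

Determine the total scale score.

Raw sum = 23. Reverse-keyed items: 2, 5, 6, 7, 10, 11; their raw sum = 10.
Each reversal replaces raw with 5 − raw, changing the total by 5 − 2·raw per item.
Total = 23 + 6·5 − 2·10 = 23 + 30 − 20 = 33

33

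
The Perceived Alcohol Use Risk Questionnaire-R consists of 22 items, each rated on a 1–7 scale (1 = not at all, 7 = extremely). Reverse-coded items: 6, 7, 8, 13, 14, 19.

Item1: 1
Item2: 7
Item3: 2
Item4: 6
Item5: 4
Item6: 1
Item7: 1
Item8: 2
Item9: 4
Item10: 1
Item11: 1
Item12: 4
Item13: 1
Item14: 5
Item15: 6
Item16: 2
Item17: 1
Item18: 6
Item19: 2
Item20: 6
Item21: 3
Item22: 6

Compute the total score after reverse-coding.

96

Reversing items 6, 7, 8, 13, 14, and 19 with 8 − raw:
Total = 1 + 7 + 2 + 6 + 4 + (8−1) + (8−1) + (8−2) + 4 + 1 + 1 + 4 + (8−1) + (8−5) + 6 + 2 + 1 + 6 + (8−2) + 6 + 3 + 6
      = 1 + 7 + 2 + 6 + 4 + 7 + 7 + 6 + 4 + 1 + 1 + 4 + 7 + 3 + 6 + 2 + 1 + 6 + 6 + 6 + 3 + 6 = 96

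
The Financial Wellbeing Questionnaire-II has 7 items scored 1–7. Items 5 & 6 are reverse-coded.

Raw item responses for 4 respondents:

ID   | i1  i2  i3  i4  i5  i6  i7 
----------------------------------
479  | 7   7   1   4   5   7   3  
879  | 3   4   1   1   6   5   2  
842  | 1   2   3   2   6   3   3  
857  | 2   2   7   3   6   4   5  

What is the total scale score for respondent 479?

Respondent 479 raw: 7, 7, 1, 4, 5, 7, 3.
Reverse-coded (on a 1–7 scale, reversed = 8 − raw):
  item 1: 7
  item 2: 7
  item 3: 1
  item 4: 4
  item 5: 8 − 5 = 3
  item 6: 8 − 7 = 1
  item 7: 3
Sum = 7 + 7 + 1 + 4 + 3 + 1 + 3 = 26

26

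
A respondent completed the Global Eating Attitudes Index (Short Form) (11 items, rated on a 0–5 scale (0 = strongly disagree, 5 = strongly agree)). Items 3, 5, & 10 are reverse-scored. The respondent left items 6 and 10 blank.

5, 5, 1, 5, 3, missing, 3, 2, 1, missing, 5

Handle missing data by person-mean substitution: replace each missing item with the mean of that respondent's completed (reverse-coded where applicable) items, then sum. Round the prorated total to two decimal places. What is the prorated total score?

Reverse-coded (reverse-coded value = 5 − response):
  item 3: 5 − 1 = 4
  item 5: 5 − 3 = 2
Completed scored items (9 of 11): 5, 5, 4, 5, 2, 3, 2, 1, 5; sum = 32.
Person mean = 32 / 9 ≈ 3.5556
Prorated total = (32 / 9) × 11 = 39.11 (to 2 dp)

39.11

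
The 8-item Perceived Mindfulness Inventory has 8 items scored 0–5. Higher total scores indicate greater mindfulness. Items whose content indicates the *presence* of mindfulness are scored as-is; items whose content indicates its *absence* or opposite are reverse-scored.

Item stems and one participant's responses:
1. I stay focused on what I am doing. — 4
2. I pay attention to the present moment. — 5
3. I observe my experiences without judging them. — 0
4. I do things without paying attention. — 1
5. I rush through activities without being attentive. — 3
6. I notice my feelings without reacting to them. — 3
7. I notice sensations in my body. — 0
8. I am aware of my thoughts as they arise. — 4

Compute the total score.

Items 4, 5 describe the absence/opposite of mindfulness → reverse-score.
on a 0–5 scale, reversed = 5 − raw.
  item 1: 4
  item 2: 5
  item 3: 0
  item 4: 5 − 1 = 4
  item 5: 5 − 3 = 2
  item 6: 3
  item 7: 0
  item 8: 4
Total = 4 + 5 + 0 + 4 + 2 + 3 + 0 + 4 = 22

22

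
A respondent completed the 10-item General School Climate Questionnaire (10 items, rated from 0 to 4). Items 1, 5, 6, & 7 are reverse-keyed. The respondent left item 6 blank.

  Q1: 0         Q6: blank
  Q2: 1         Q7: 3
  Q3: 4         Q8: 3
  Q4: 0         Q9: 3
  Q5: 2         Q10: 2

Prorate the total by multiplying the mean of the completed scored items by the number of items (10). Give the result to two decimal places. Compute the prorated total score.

22.22

Reverse-coded (reverse-coded value = 4 − response):
  item 1: 4 − 0 = 4
  item 5: 4 − 2 = 2
  item 7: 4 − 3 = 1
Completed scored items (9 of 10): 4, 1, 4, 0, 2, 1, 3, 3, 2; sum = 20.
Person mean = 20 / 9 ≈ 2.2222
Prorated total = (20 / 9) × 10 = 22.22 (to 2 dp)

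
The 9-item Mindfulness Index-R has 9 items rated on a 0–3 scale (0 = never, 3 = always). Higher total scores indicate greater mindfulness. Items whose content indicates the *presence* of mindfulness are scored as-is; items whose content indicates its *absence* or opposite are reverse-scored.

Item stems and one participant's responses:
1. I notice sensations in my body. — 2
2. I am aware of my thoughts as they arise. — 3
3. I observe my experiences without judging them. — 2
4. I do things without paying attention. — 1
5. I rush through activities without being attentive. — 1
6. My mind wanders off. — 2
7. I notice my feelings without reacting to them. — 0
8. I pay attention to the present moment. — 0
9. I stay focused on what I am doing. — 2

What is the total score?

Items 4, 5, 6 describe the absence/opposite of mindfulness → reverse-score.
reverse-coded value = 3 − response.
  item 1: 2
  item 2: 3
  item 3: 2
  item 4: 3 − 1 = 2
  item 5: 3 − 1 = 2
  item 6: 3 − 2 = 1
  item 7: 0
  item 8: 0
  item 9: 2
Total = 2 + 3 + 2 + 2 + 2 + 1 + 0 + 0 + 2 = 14

14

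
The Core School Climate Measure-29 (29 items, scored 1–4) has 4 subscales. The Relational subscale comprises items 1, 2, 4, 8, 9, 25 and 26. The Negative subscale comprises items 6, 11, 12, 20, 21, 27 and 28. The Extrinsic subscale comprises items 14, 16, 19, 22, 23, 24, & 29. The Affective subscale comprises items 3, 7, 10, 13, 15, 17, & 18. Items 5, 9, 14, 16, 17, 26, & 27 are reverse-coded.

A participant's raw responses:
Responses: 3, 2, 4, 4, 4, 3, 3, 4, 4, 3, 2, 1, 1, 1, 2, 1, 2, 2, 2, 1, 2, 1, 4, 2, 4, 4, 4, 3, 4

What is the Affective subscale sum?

18

Affective items: 3, 7, 10, 13, 15, 17, 18.
Of these, item 17 is reverse-coded; on a 1–4 scale, reversed = 5 − raw.
  item 3: 4
  item 7: 3
  item 10: 3
  item 13: 1
  item 15: 2
  item 17: 5 − 2 = 3
  item 18: 2
Sum = 4 + 3 + 3 + 1 + 2 + 3 + 2 = 18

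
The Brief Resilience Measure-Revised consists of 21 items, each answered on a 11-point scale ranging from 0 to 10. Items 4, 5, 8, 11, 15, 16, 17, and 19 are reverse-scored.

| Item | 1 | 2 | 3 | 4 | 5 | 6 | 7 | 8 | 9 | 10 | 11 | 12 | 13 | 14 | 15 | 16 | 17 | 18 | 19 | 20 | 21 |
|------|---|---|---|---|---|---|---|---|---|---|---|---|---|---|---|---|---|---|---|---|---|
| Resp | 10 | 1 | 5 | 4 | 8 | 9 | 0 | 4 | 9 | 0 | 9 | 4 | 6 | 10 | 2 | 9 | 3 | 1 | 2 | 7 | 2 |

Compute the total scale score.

Reverse-scored items use 10 − raw:
  item 4: 10 − 4 = 6
  item 5: 10 − 8 = 2
  item 8: 10 − 4 = 6
  item 11: 10 − 9 = 1
  item 15: 10 − 2 = 8
  item 16: 10 − 9 = 1
  item 17: 10 − 3 = 7
  item 19: 10 − 2 = 8
Scored items: 10, 1, 5, 6, 2, 9, 0, 6, 9, 0, 1, 4, 6, 10, 8, 1, 7, 1, 8, 7, 2
Total = 10 + 1 + 5 + 6 + 2 + 9 + 0 + 6 + 9 + 0 + 1 + 4 + 6 + 10 + 8 + 1 + 7 + 1 + 8 + 7 + 2 = 103

103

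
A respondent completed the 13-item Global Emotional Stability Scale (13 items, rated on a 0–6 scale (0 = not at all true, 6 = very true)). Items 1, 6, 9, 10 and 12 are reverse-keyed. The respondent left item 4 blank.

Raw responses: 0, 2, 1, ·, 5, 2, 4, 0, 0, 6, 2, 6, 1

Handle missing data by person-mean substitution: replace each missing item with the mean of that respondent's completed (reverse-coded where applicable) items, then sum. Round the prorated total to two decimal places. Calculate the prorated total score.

33.58

Reverse-coded (on a 0–6 scale, reversed = 6 − raw):
  item 1: 6 − 0 = 6
  item 6: 6 − 2 = 4
  item 9: 6 − 0 = 6
  item 10: 6 − 6 = 0
  item 12: 6 − 6 = 0
Completed scored items (12 of 13): 6, 2, 1, 5, 4, 4, 0, 6, 0, 2, 0, 1; sum = 31.
Person mean = 31 / 12 ≈ 2.5833
Prorated total = (31 / 12) × 13 = 33.58 (to 2 dp)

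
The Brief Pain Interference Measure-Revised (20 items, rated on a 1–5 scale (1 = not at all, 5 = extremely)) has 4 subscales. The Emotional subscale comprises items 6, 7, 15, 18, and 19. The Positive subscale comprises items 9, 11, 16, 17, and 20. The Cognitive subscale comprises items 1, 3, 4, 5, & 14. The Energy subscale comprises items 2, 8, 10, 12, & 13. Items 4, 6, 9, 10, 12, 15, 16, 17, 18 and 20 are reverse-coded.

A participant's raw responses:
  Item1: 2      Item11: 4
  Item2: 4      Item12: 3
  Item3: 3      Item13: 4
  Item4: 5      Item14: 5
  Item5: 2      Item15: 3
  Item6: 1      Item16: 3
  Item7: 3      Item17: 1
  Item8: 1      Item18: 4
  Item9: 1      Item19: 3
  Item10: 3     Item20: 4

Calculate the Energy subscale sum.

Energy items: 2, 8, 10, 12, 13.
Of these, items 10 and 12 are reverse-coded; reverse-coded value = 6 − response.
  item 2: 4
  item 8: 1
  item 10: 6 − 3 = 3
  item 12: 6 − 3 = 3
  item 13: 4
Sum = 4 + 1 + 3 + 3 + 4 = 15

15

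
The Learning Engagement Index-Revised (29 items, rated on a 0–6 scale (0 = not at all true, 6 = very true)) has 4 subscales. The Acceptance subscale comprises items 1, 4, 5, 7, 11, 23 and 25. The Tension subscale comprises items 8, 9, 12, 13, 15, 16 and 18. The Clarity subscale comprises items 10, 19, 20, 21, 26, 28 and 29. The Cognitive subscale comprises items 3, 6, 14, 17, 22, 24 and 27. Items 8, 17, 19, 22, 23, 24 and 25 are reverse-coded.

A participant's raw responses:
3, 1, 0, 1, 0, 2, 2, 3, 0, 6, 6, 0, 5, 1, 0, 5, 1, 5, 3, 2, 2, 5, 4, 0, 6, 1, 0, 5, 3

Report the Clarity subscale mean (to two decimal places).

3.14

Clarity items: 10, 19, 20, 21, 26, 28, 29.
Of these, item 19 is reverse-coded; reversed = (0+6) − raw = 6 − raw.
  item 10: 6
  item 19: 6 − 3 = 3
  item 20: 2
  item 21: 2
  item 26: 1
  item 28: 5
  item 29: 3
Sum = 6 + 3 + 2 + 2 + 1 + 5 + 3 = 22
Mean = 22 / 7 = 3.14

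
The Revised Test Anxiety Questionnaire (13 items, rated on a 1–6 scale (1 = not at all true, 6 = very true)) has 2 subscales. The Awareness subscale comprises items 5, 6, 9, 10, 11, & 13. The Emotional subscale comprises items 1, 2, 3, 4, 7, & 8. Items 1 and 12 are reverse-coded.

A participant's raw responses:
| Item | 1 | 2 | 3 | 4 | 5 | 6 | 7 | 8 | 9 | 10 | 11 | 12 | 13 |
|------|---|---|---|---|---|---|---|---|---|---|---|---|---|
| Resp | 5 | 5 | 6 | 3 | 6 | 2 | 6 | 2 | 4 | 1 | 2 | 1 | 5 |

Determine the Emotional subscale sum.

Emotional items: 1, 2, 3, 4, 7, 8.
Of these, item 1 is reverse-coded; on a 1–6 scale, reversed = 7 − raw.
  item 1: 7 − 5 = 2
  item 2: 5
  item 3: 6
  item 4: 3
  item 7: 6
  item 8: 2
Sum = 2 + 5 + 6 + 3 + 6 + 2 = 24

24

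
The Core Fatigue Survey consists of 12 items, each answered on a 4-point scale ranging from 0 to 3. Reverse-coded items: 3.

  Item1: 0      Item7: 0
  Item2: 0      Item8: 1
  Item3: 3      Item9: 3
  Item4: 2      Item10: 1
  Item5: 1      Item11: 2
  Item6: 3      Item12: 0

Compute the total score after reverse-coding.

Reversing item 3 with 3 − raw:
Total = 0 + 0 + (3−3) + 2 + 1 + 3 + 0 + 1 + 3 + 1 + 2 + 0
      = 0 + 0 + 0 + 2 + 1 + 3 + 0 + 1 + 3 + 1 + 2 + 0 = 13

13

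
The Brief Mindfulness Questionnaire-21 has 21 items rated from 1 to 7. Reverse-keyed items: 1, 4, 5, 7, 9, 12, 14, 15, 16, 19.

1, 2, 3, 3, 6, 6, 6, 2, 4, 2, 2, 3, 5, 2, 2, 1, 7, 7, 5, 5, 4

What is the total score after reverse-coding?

92

Raw sum = 78. Reverse-keyed items: 1, 4, 5, 7, 9, 12, 14, 15, 16, 19; their raw sum = 33.
Each reversal replaces raw with 8 − raw, changing the total by 8 − 2·raw per item.
Total = 78 + 10·8 − 2·33 = 78 + 80 − 66 = 92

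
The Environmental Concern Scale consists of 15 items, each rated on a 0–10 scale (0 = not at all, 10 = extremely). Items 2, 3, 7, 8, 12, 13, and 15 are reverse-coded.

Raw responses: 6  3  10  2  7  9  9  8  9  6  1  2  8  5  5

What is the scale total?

70

Reverse-coded items (reverse-coded value = 10 − response):
  item 2: 10 − 3 = 7
  item 3: 10 − 10 = 0
  item 7: 10 − 9 = 1
  item 8: 10 − 8 = 2
  item 12: 10 − 2 = 8
  item 13: 10 − 8 = 2
  item 15: 10 − 5 = 5
After reverse-coding: 6, 7, 0, 2, 7, 9, 1, 2, 9, 6, 1, 8, 2, 5, 5
Total = 6 + 7 + 0 + 2 + 7 + 9 + 1 + 2 + 9 + 6 + 1 + 8 + 2 + 5 + 5 = 70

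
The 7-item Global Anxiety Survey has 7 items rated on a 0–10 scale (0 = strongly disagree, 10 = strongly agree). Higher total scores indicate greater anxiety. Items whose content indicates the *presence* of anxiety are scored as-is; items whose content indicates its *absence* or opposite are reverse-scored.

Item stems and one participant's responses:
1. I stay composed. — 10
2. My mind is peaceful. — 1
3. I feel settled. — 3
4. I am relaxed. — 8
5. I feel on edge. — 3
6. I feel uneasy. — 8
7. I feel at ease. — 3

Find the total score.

36

Items 1, 2, 3, 4, 7 describe the absence/opposite of anxiety → reverse-score.
reversed = (0+10) − raw = 10 − raw.
  item 1: 10 − 10 = 0
  item 2: 10 − 1 = 9
  item 3: 10 − 3 = 7
  item 4: 10 − 8 = 2
  item 5: 3
  item 6: 8
  item 7: 10 − 3 = 7
Total = 0 + 9 + 7 + 2 + 3 + 8 + 7 = 36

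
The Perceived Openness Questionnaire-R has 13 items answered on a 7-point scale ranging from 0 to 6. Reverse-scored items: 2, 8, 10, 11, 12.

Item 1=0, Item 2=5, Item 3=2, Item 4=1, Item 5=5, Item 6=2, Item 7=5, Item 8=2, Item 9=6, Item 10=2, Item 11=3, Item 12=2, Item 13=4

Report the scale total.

41

Reverse-scored items use 6 − raw:
  item 2: 6 − 5 = 1
  item 8: 6 − 2 = 4
  item 10: 6 − 2 = 4
  item 11: 6 − 3 = 3
  item 12: 6 − 2 = 4
Scored items: 0, 1, 2, 1, 5, 2, 5, 4, 6, 4, 3, 4, 4
Total = 0 + 1 + 2 + 1 + 5 + 2 + 5 + 4 + 6 + 4 + 3 + 4 + 4 = 41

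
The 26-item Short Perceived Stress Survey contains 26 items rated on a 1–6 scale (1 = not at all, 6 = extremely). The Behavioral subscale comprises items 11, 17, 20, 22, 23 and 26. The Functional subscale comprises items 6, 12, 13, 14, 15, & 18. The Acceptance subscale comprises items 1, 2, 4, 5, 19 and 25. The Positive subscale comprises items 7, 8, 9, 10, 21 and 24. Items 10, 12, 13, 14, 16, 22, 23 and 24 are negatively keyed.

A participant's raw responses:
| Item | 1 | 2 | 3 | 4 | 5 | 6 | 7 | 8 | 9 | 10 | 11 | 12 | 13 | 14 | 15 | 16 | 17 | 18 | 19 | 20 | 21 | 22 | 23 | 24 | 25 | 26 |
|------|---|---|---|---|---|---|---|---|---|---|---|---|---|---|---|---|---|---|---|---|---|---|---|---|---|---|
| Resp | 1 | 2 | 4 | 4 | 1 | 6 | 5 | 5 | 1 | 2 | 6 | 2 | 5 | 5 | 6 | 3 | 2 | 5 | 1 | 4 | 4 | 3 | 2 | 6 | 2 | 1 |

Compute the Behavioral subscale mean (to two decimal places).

3.67

Behavioral items: 11, 17, 20, 22, 23, 26.
Of these, items 22 & 23 are negatively keyed; reverse-coded value = 7 − response.
  item 11: 6
  item 17: 2
  item 20: 4
  item 22: 7 − 3 = 4
  item 23: 7 − 2 = 5
  item 26: 1
Sum = 6 + 2 + 4 + 4 + 5 + 1 = 22
Mean = 22 / 6 = 3.67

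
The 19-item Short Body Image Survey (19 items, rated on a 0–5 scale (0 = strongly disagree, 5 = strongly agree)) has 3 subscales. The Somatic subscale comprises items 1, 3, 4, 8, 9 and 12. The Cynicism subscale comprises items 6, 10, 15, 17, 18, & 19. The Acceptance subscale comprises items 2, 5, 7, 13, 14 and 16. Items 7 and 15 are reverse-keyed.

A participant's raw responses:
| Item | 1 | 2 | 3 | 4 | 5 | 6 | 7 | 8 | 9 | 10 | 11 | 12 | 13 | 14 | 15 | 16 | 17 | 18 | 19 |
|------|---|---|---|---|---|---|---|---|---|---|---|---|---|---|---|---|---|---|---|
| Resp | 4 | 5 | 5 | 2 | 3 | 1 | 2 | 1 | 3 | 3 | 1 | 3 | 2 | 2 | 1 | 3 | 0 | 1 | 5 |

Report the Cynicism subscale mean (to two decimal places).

Cynicism items: 6, 10, 15, 17, 18, 19.
Of these, item 15 is reverse-keyed; reversed = (0+5) − raw = 5 − raw.
  item 6: 1
  item 10: 3
  item 15: 5 − 1 = 4
  item 17: 0
  item 18: 1
  item 19: 5
Sum = 1 + 3 + 4 + 0 + 1 + 5 = 14
Mean = 14 / 6 = 2.33

2.33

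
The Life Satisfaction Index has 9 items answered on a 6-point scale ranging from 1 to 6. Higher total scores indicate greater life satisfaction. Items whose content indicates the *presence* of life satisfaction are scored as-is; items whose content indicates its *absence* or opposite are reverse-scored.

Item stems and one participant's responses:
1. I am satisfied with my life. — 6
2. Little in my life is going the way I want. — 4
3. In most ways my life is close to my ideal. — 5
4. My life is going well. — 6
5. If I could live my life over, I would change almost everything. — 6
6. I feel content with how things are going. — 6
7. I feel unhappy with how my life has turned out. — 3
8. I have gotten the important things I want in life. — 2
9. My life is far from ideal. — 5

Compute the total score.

35

Items 2, 5, 7, 9 describe the absence/opposite of life satisfaction → reverse-score.
reversed = (1+6) − raw = 7 − raw.
  item 1: 6
  item 2: 7 − 4 = 3
  item 3: 5
  item 4: 6
  item 5: 7 − 6 = 1
  item 6: 6
  item 7: 7 − 3 = 4
  item 8: 2
  item 9: 7 − 5 = 2
Total = 6 + 3 + 5 + 6 + 1 + 6 + 4 + 2 + 2 = 35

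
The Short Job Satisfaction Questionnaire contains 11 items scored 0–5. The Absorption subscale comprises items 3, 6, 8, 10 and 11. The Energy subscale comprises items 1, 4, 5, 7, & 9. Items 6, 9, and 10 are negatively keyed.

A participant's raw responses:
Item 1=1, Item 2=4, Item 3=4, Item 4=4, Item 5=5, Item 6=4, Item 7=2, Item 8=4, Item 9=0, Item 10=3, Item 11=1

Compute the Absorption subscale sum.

12

Absorption items: 3, 6, 8, 10, 11.
Of these, items 6 & 10 are negatively keyed; reverse-coded value = 5 − response.
  item 3: 4
  item 6: 5 − 4 = 1
  item 8: 4
  item 10: 5 − 3 = 2
  item 11: 1
Sum = 4 + 1 + 4 + 2 + 1 = 12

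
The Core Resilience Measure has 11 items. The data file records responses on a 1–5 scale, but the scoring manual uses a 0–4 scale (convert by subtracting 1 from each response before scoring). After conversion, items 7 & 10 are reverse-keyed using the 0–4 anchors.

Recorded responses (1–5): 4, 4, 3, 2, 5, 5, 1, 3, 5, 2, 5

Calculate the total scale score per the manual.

34

Convert to 0–4: 3, 3, 2, 1, 4, 4, 0, 2, 4, 1, 4
Reverse-coded (reverse-coded value = 4 − response):
  item 7: 4 − 0 = 4
  item 10: 4 − 1 = 3
Scored: 3, 3, 2, 1, 4, 4, 4, 2, 4, 3, 4
Total = 34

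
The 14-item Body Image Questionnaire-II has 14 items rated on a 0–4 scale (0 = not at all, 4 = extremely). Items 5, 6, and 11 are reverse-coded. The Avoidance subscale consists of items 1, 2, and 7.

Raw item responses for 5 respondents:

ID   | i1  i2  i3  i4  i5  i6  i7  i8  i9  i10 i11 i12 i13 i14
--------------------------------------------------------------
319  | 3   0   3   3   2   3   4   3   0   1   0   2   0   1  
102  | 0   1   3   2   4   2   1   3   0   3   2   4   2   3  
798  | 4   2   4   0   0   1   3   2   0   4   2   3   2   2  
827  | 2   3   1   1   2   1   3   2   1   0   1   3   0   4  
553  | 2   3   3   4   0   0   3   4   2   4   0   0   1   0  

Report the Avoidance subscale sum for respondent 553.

8

Respondent 553 raw: 2, 3, 3, 4, 0, 0, 3, 4, 2, 4, 0, 0, 1, 0.
Avoidance items: 1, 2, 7.
Reverse-coded (reversed = (0+4) − raw = 4 − raw):
  item 1: 2
  item 2: 3
  item 7: 3
Sum = 2 + 3 + 3 = 8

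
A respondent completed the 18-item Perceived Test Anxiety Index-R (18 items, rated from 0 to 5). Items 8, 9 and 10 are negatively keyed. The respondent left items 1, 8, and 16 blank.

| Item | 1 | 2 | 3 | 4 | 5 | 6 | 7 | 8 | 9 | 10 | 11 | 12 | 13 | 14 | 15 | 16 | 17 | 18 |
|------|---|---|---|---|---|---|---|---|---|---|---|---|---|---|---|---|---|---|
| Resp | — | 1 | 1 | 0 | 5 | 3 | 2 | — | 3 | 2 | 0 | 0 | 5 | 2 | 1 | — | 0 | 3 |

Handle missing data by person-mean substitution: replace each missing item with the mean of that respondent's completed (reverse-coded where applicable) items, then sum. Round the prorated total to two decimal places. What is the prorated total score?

33.60

Reverse-coded (reverse-coded value = 5 − response):
  item 9: 5 − 3 = 2
  item 10: 5 − 2 = 3
Completed scored items (15 of 18): 1, 1, 0, 5, 3, 2, 2, 3, 0, 0, 5, 2, 1, 0, 3; sum = 28.
Person mean = 28 / 15 ≈ 1.8667
Prorated total = (28 / 15) × 18 = 33.60 (to 2 dp)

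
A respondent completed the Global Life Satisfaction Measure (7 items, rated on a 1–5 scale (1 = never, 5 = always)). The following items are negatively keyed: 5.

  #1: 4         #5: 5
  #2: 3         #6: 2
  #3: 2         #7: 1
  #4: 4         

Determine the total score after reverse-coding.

17

Apply reverse scoring (on a 1–5 scale, reversed = 6 − raw):
  item 5: 6 − 5 = 1
Scored items: 4, 3, 2, 4, 1, 2, 1
Total = 4 + 3 + 2 + 4 + 1 + 2 + 1 = 17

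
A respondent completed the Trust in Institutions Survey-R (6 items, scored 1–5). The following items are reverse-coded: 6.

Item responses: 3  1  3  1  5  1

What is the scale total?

Reverse-coded items (reverse-coded value = 6 − response):
  item 6: 6 − 1 = 5
Scored items: 3, 1, 3, 1, 5, 5
Total = 3 + 1 + 3 + 1 + 5 + 5 = 18

18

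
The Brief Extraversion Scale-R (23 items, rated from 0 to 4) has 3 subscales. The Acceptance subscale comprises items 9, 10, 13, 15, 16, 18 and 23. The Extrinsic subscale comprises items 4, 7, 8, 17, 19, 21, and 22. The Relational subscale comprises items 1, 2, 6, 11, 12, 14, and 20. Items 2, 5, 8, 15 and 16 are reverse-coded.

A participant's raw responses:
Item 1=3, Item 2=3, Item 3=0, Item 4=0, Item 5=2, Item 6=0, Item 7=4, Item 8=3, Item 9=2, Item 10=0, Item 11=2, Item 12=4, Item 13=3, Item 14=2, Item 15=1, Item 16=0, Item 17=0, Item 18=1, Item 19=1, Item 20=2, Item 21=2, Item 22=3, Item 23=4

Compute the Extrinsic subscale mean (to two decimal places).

Extrinsic items: 4, 7, 8, 17, 19, 21, 22.
Of these, item 8 is reverse-coded; reverse-coded value = 4 − response.
  item 4: 0
  item 7: 4
  item 8: 4 − 3 = 1
  item 17: 0
  item 19: 1
  item 21: 2
  item 22: 3
Sum = 0 + 4 + 1 + 0 + 1 + 2 + 3 = 11
Mean = 11 / 7 = 1.57

1.57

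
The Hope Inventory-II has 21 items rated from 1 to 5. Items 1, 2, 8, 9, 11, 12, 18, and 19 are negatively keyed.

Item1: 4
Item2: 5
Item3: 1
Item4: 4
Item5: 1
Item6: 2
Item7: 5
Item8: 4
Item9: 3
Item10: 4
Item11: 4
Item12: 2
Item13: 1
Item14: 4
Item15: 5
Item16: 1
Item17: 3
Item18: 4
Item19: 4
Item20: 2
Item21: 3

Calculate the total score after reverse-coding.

Negatively keyed items use 6 − raw:
  item 1: 6 − 4 = 2
  item 2: 6 − 5 = 1
  item 8: 6 − 4 = 2
  item 9: 6 − 3 = 3
  item 11: 6 − 4 = 2
  item 12: 6 − 2 = 4
  item 18: 6 − 4 = 2
  item 19: 6 − 4 = 2
Scored items: 2, 1, 1, 4, 1, 2, 5, 2, 3, 4, 2, 4, 1, 4, 5, 1, 3, 2, 2, 2, 3
Total = 2 + 1 + 1 + 4 + 1 + 2 + 5 + 2 + 3 + 4 + 2 + 4 + 1 + 4 + 5 + 1 + 3 + 2 + 2 + 2 + 3 = 54

54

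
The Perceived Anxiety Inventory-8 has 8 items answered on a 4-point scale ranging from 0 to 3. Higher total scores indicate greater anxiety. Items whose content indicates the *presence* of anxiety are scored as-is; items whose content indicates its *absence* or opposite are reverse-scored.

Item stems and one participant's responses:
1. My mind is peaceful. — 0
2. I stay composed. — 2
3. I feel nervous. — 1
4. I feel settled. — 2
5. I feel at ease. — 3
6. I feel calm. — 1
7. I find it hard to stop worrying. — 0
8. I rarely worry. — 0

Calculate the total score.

Items 1, 2, 4, 5, 6, 8 describe the absence/opposite of anxiety → reverse-score.
reversed = (0+3) − raw = 3 − raw.
  item 1: 3 − 0 = 3
  item 2: 3 − 2 = 1
  item 3: 1
  item 4: 3 − 2 = 1
  item 5: 3 − 3 = 0
  item 6: 3 − 1 = 2
  item 7: 0
  item 8: 3 − 0 = 3
Total = 3 + 1 + 1 + 1 + 0 + 2 + 0 + 3 = 11

11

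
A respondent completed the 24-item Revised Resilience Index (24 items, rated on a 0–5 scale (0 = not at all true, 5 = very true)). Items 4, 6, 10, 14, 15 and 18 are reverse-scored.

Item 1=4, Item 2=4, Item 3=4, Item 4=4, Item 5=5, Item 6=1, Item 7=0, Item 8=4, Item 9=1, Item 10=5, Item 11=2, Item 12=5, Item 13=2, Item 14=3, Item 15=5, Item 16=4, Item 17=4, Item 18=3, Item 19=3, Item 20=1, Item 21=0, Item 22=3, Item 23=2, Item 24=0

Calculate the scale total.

57

Reversing items 4, 6, 10, 14, 15, and 18 with 5 − raw:
Total = 4 + 4 + 4 + (5−4) + 5 + (5−1) + 0 + 4 + 1 + (5−5) + 2 + 5 + 2 + (5−3) + (5−5) + 4 + 4 + (5−3) + 3 + 1 + 0 + 3 + 2 + 0
      = 4 + 4 + 4 + 1 + 5 + 4 + 0 + 4 + 1 + 0 + 2 + 5 + 2 + 2 + 0 + 4 + 4 + 2 + 3 + 1 + 0 + 3 + 2 + 0 = 57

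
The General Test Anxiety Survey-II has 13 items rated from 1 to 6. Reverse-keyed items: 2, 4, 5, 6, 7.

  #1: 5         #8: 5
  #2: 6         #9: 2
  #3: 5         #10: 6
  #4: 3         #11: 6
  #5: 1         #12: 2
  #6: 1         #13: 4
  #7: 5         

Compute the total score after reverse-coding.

54

Reverse-coded items (reverse-coded value = 7 − response):
  item 2: 7 − 6 = 1
  item 4: 7 − 3 = 4
  item 5: 7 − 1 = 6
  item 6: 7 − 1 = 6
  item 7: 7 − 5 = 2
Scored items: 5, 1, 5, 4, 6, 6, 2, 5, 2, 6, 6, 2, 4
Total = 5 + 1 + 5 + 4 + 6 + 6 + 2 + 5 + 2 + 6 + 6 + 2 + 4 = 54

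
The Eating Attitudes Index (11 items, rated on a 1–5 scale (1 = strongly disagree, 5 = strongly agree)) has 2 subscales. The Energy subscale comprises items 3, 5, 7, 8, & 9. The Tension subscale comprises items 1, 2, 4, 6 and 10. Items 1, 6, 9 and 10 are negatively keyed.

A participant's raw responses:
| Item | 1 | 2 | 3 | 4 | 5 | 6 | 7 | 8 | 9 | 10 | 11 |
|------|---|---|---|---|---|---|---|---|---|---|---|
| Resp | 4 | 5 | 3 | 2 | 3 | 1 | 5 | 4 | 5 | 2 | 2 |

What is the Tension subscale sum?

Tension items: 1, 2, 4, 6, 10.
Of these, items 1, 6, & 10 are negatively keyed; reversed = (1+5) − raw = 6 − raw.
  item 1: 6 − 4 = 2
  item 2: 5
  item 4: 2
  item 6: 6 − 1 = 5
  item 10: 6 − 2 = 4
Sum = 2 + 5 + 2 + 5 + 4 = 18

18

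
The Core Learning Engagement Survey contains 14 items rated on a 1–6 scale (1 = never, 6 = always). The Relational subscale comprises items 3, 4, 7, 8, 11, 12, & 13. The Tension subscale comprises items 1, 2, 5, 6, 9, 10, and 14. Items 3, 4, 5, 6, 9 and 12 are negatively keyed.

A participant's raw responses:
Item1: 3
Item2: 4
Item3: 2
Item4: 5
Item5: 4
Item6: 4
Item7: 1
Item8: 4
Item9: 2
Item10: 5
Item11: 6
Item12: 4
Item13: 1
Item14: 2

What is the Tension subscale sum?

Tension items: 1, 2, 5, 6, 9, 10, 14.
Of these, items 5, 6 and 9 are negatively keyed; reversed = (1+6) − raw = 7 − raw.
  item 1: 3
  item 2: 4
  item 5: 7 − 4 = 3
  item 6: 7 − 4 = 3
  item 9: 7 − 2 = 5
  item 10: 5
  item 14: 2
Sum = 3 + 4 + 3 + 3 + 5 + 5 + 2 = 25

25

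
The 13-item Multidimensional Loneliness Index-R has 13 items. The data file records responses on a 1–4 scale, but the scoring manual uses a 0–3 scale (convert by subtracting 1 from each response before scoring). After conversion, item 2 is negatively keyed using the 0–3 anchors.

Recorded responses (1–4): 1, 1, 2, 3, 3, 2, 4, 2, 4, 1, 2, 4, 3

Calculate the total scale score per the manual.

Convert to 0–3: 0, 0, 1, 2, 2, 1, 3, 1, 3, 0, 1, 3, 2
Reverse-coded (reversed = (0+3) − raw = 3 − raw):
  item 2: 3 − 0 = 3
Scored: 0, 3, 1, 2, 2, 1, 3, 1, 3, 0, 1, 3, 2
Total = 22

22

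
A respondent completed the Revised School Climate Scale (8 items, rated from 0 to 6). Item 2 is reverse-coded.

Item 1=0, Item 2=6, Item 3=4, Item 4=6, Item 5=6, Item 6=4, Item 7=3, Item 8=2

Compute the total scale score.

25

Reverse-coded items use 6 − raw:
  item 2: 6 − 6 = 0
Scored items: 0, 0, 4, 6, 6, 4, 3, 2
Total = 0 + 0 + 4 + 6 + 6 + 4 + 3 + 2 = 25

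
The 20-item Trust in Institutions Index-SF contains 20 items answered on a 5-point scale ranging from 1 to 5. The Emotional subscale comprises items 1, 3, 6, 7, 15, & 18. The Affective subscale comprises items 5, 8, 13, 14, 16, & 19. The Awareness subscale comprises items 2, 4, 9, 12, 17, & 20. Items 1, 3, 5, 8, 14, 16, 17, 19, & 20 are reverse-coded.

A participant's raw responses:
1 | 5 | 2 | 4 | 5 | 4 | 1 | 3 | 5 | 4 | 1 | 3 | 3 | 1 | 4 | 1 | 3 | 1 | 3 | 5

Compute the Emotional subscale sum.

19

Emotional items: 1, 3, 6, 7, 15, 18.
Of these, items 1 & 3 are reverse-coded; on a 1–5 scale, reversed = 6 − raw.
  item 1: 6 − 1 = 5
  item 3: 6 − 2 = 4
  item 6: 4
  item 7: 1
  item 15: 4
  item 18: 1
Sum = 5 + 4 + 4 + 1 + 4 + 1 = 19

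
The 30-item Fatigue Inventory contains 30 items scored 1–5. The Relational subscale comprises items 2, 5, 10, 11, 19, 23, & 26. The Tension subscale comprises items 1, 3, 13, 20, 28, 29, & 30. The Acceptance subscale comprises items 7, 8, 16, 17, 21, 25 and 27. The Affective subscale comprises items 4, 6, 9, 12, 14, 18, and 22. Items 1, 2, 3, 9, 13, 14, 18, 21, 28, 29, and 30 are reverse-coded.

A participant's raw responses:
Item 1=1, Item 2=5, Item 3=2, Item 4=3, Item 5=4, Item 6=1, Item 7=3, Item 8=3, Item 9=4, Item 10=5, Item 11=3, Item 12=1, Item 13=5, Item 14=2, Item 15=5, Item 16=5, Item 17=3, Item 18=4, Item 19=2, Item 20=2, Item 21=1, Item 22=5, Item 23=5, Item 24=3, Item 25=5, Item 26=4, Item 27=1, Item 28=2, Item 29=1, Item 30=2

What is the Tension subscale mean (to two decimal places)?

3.57

Tension items: 1, 3, 13, 20, 28, 29, 30.
Of these, items 1, 3, 13, 28, 29, & 30 are reverse-coded; reversed = (1+5) − raw = 6 − raw.
  item 1: 6 − 1 = 5
  item 3: 6 − 2 = 4
  item 13: 6 − 5 = 1
  item 20: 2
  item 28: 6 − 2 = 4
  item 29: 6 − 1 = 5
  item 30: 6 − 2 = 4
Sum = 5 + 4 + 1 + 2 + 4 + 5 + 4 = 25
Mean = 25 / 7 = 3.57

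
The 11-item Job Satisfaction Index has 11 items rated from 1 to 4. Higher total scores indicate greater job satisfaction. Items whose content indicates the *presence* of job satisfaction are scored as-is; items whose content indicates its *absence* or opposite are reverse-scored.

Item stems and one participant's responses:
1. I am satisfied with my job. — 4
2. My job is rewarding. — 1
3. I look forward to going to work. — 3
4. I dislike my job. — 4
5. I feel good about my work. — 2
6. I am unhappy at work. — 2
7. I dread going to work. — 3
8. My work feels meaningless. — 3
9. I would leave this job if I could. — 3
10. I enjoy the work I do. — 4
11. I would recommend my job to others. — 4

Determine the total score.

28

Items 4, 6, 7, 8, 9 describe the absence/opposite of job satisfaction → reverse-score.
reverse-coded value = 5 − response.
  item 1: 4
  item 2: 1
  item 3: 3
  item 4: 5 − 4 = 1
  item 5: 2
  item 6: 5 − 2 = 3
  item 7: 5 − 3 = 2
  item 8: 5 − 3 = 2
  item 9: 5 − 3 = 2
  item 10: 4
  item 11: 4
Total = 4 + 1 + 3 + 1 + 2 + 3 + 2 + 2 + 2 + 4 + 4 = 28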